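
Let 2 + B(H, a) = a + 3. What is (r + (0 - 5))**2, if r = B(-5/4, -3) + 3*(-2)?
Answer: 169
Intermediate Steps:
B(H, a) = 1 + a (B(H, a) = -2 + (a + 3) = -2 + (3 + a) = 1 + a)
r = -8 (r = (1 - 3) + 3*(-2) = -2 - 6 = -8)
(r + (0 - 5))**2 = (-8 + (0 - 5))**2 = (-8 - 5)**2 = (-13)**2 = 169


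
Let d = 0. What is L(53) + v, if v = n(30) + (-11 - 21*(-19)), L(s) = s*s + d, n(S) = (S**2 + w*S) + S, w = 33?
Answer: 5117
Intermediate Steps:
n(S) = S**2 + 34*S (n(S) = (S**2 + 33*S) + S = S**2 + 34*S)
L(s) = s**2 (L(s) = s*s + 0 = s**2 + 0 = s**2)
v = 2308 (v = 30*(34 + 30) + (-11 - 21*(-19)) = 30*64 + (-11 + 399) = 1920 + 388 = 2308)
L(53) + v = 53**2 + 2308 = 2809 + 2308 = 5117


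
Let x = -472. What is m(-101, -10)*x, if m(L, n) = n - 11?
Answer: 9912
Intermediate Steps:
m(L, n) = -11 + n
m(-101, -10)*x = (-11 - 10)*(-472) = -21*(-472) = 9912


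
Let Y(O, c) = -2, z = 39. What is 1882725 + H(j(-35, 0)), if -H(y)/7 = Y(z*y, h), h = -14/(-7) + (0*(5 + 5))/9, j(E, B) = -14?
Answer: 1882739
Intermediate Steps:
h = 2 (h = -14*(-⅐) + (0*10)*(⅑) = 2 + 0*(⅑) = 2 + 0 = 2)
H(y) = 14 (H(y) = -7*(-2) = 14)
1882725 + H(j(-35, 0)) = 1882725 + 14 = 1882739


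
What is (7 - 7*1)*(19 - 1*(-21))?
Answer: 0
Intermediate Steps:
(7 - 7*1)*(19 - 1*(-21)) = (7 - 7)*(19 + 21) = 0*40 = 0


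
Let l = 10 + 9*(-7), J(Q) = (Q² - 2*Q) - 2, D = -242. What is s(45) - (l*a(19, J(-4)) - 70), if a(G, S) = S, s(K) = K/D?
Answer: 299067/242 ≈ 1235.8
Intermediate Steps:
J(Q) = -2 + Q² - 2*Q
s(K) = -K/242 (s(K) = K/(-242) = K*(-1/242) = -K/242)
l = -53 (l = 10 - 63 = -53)
s(45) - (l*a(19, J(-4)) - 70) = -1/242*45 - (-53*(-2 + (-4)² - 2*(-4)) - 70) = -45/242 - (-53*(-2 + 16 + 8) - 70) = -45/242 - (-53*22 - 70) = -45/242 - (-1166 - 70) = -45/242 - 1*(-1236) = -45/242 + 1236 = 299067/242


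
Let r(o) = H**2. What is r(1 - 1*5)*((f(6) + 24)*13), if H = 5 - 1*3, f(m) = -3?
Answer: 1092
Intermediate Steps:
H = 2 (H = 5 - 3 = 2)
r(o) = 4 (r(o) = 2**2 = 4)
r(1 - 1*5)*((f(6) + 24)*13) = 4*((-3 + 24)*13) = 4*(21*13) = 4*273 = 1092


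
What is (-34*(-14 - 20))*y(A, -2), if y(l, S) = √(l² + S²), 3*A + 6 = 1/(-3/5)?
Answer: 1156*√853/9 ≈ 3751.4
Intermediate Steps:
A = -23/9 (A = -2 + 1/(3*((-3/5))) = -2 + 1/(3*((-3*⅕))) = -2 + 1/(3*(-⅗)) = -2 + (⅓)*(-5/3) = -2 - 5/9 = -23/9 ≈ -2.5556)
y(l, S) = √(S² + l²)
(-34*(-14 - 20))*y(A, -2) = (-34*(-14 - 20))*√((-2)² + (-23/9)²) = (-34*(-34))*√(4 + 529/81) = 1156*√(853/81) = 1156*(√853/9) = 1156*√853/9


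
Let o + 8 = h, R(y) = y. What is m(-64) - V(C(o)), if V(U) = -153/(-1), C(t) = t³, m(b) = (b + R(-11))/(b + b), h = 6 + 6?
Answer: -19509/128 ≈ -152.41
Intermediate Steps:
h = 12
o = 4 (o = -8 + 12 = 4)
m(b) = (-11 + b)/(2*b) (m(b) = (b - 11)/(b + b) = (-11 + b)/((2*b)) = (-11 + b)*(1/(2*b)) = (-11 + b)/(2*b))
V(U) = 153 (V(U) = -153*(-1) = 153)
m(-64) - V(C(o)) = (½)*(-11 - 64)/(-64) - 1*153 = (½)*(-1/64)*(-75) - 153 = 75/128 - 153 = -19509/128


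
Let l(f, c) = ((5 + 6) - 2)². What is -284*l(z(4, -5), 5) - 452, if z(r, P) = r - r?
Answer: -23456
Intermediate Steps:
z(r, P) = 0
l(f, c) = 81 (l(f, c) = (11 - 2)² = 9² = 81)
-284*l(z(4, -5), 5) - 452 = -284*81 - 452 = -23004 - 452 = -23456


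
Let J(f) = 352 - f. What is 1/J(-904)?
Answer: 1/1256 ≈ 0.00079618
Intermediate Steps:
1/J(-904) = 1/(352 - 1*(-904)) = 1/(352 + 904) = 1/1256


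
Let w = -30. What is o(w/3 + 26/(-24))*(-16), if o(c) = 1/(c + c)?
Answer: 96/133 ≈ 0.72180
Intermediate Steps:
o(c) = 1/(2*c)
o(w/3 + 26/(-24))*(-16) = (1/(2*(-30/3 + 26/(-24))))*(-16) = (1/(2*(-30*1/3 + 26*(-1/24))))*(-16) = (1/(2*(-10 - 13/12)))*(-16) = (1/(2*(-133/12)))*(-16) = ((1/2)*(-12/133))*(-16) = -6/133*(-16) = 96/133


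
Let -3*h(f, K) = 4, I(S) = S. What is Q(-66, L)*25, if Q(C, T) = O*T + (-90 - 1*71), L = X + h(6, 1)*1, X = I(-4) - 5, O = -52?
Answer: 28225/3 ≈ 9408.3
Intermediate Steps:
h(f, K) = -4/3 (h(f, K) = -⅓*4 = -4/3)
X = -9 (X = -4 - 5 = -9)
L = -31/3 (L = -9 - 4/3*1 = -9 - 4/3 = -31/3 ≈ -10.333)
Q(C, T) = -161 - 52*T (Q(C, T) = -52*T + (-90 - 1*71) = -52*T + (-90 - 71) = -52*T - 161 = -161 - 52*T)
Q(-66, L)*25 = (-161 - 52*(-31/3))*25 = (-161 + 1612/3)*25 = (1129/3)*25 = 28225/3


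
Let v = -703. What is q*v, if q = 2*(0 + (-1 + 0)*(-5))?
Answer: -7030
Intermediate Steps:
q = 10 (q = 2*(0 - 1*(-5)) = 2*(0 + 5) = 2*5 = 10)
q*v = 10*(-703) = -7030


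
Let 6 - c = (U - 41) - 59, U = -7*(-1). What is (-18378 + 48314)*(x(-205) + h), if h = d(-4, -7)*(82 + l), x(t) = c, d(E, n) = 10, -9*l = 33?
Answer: 79240592/3 ≈ 2.6414e+7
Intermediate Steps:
l = -11/3 (l = -⅑*33 = -11/3 ≈ -3.6667)
U = 7
c = 99 (c = 6 - ((7 - 41) - 59) = 6 - (-34 - 59) = 6 - 1*(-93) = 6 + 93 = 99)
x(t) = 99
h = 2350/3 (h = 10*(82 - 11/3) = 10*(235/3) = 2350/3 ≈ 783.33)
(-18378 + 48314)*(x(-205) + h) = (-18378 + 48314)*(99 + 2350/3) = 29936*(2647/3) = 79240592/3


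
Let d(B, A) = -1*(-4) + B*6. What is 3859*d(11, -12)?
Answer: 270130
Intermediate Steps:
d(B, A) = 4 + 6*B
3859*d(11, -12) = 3859*(4 + 6*11) = 3859*(4 + 66) = 3859*70 = 270130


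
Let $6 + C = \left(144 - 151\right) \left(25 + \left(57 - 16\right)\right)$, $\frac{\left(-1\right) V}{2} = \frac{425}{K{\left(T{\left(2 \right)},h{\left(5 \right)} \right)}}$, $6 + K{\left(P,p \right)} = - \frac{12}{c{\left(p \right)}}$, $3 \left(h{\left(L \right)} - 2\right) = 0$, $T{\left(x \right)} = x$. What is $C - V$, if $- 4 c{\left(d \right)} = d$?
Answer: $- \frac{3787}{9} \approx -420.78$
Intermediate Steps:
$c{\left(d \right)} = - \frac{d}{4}$
$h{\left(L \right)} = 2$ ($h{\left(L \right)} = 2 + \frac{1}{3} \cdot 0 = 2 + 0 = 2$)
$K{\left(P,p \right)} = -6 + \frac{48}{p}$ ($K{\left(P,p \right)} = -6 - \frac{12}{\left(- \frac{1}{4}\right) p} = -6 - 12 \left(- \frac{4}{p}\right) = -6 + \frac{48}{p}$)
$V = - \frac{425}{9}$ ($V = - 2 \frac{425}{-6 + \frac{48}{2}} = - 2 \frac{425}{-6 + 48 \cdot \frac{1}{2}} = - 2 \frac{425}{-6 + 24} = - 2 \cdot \frac{425}{18} = - 2 \cdot 425 \cdot \frac{1}{18} = \left(-2\right) \frac{425}{18} = - \frac{425}{9} \approx -47.222$)
$C = -468$ ($C = -6 + \left(144 - 151\right) \left(25 + \left(57 - 16\right)\right) = -6 - 7 \left(25 + \left(57 - 16\right)\right) = -6 - 7 \left(25 + 41\right) = -6 - 462 = -468$)
$C - V = -468 - - \frac{425}{9} = -468 + \frac{425}{9} = - \frac{3787}{9}$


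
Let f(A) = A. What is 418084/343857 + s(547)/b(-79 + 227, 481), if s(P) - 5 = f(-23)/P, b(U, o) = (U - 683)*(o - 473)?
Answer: 122233624657/100628031765 ≈ 1.2147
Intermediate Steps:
b(U, o) = (-683 + U)*(-473 + o)
s(P) = 5 - 23/P
418084/343857 + s(547)/b(-79 + 227, 481) = 418084/343857 + (5 - 23/547)/(323059 - 683*481 - 473*(-79 + 227) + (-79 + 227)*481) = 418084*(1/343857) + (5 - 23*1/547)/(323059 - 328523 - 473*148 + 148*481) = 418084/343857 + (5 - 23/547)/(323059 - 328523 - 70004 + 71188) = 418084/343857 + (2712/547)/(-4280) = 418084/343857 + (2712/547)*(-1/4280) = 418084/343857 - 339/292645 = 122233624657/100628031765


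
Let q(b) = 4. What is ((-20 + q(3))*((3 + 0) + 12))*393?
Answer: -94320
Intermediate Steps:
((-20 + q(3))*((3 + 0) + 12))*393 = ((-20 + 4)*((3 + 0) + 12))*393 = -16*(3 + 12)*393 = -16*15*393 = -240*393 = -94320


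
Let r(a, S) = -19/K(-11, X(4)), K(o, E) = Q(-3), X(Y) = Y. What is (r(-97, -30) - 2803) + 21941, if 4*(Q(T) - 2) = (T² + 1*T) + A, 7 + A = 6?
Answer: 248718/13 ≈ 19132.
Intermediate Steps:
A = -1 (A = -7 + 6 = -1)
Q(T) = 7/4 + T/4 + T²/4 (Q(T) = 2 + ((T² + 1*T) - 1)/4 = 2 + ((T² + T) - 1)/4 = 2 + ((T + T²) - 1)/4 = 2 + (-1 + T + T²)/4 = 2 + (-¼ + T/4 + T²/4) = 7/4 + T/4 + T²/4)
K(o, E) = 13/4 (K(o, E) = 7/4 + (¼)*(-3) + (¼)*(-3)² = 7/4 - ¾ + (¼)*9 = 7/4 - ¾ + 9/4 = 13/4)
r(a, S) = -76/13 (r(a, S) = -19/13/4 = -19*4/13 = -76/13)
(r(-97, -30) - 2803) + 21941 = (-76/13 - 2803) + 21941 = -36515/13 + 21941 = 248718/13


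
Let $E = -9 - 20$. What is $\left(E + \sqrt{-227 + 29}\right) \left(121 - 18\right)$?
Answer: $-2987 + 309 i \sqrt{22} \approx -2987.0 + 1449.3 i$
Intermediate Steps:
$E = -29$ ($E = -9 - 20 = -29$)
$\left(E + \sqrt{-227 + 29}\right) \left(121 - 18\right) = \left(-29 + \sqrt{-227 + 29}\right) \left(121 - 18\right) = \left(-29 + \sqrt{-198}\right) 103 = \left(-29 + 3 i \sqrt{22}\right) 103 = -2987 + 309 i \sqrt{22}$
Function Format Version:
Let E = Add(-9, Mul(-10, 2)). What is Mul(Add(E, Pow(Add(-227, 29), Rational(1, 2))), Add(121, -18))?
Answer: Add(-2987, Mul(309, I, Pow(22, Rational(1, 2)))) ≈ Add(-2987.0, Mul(1449.3, I))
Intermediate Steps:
E = -29 (E = Add(-9, -20) = -29)
Mul(Add(E, Pow(Add(-227, 29), Rational(1, 2))), Add(121, -18)) = Mul(Add(-29, Pow(Add(-227, 29), Rational(1, 2))), Add(121, -18)) = Mul(Add(-29, Pow(-198, Rational(1, 2))), 103) = Mul(Add(-29, Mul(3, I, Pow(22, Rational(1, 2)))), 103) = Add(-2987, Mul(309, I, Pow(22, Rational(1, 2))))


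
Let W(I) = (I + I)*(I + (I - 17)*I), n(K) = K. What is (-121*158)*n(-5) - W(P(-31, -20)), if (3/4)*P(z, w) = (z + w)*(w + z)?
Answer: -83034478106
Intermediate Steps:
P(z, w) = 4*(w + z)**2/3 (P(z, w) = 4*((z + w)*(w + z))/3 = 4*((w + z)*(w + z))/3 = 4*(w + z)**2/3)
W(I) = 2*I*(I + I*(-17 + I)) (W(I) = (2*I)*(I + (-17 + I)*I) = (2*I)*(I + I*(-17 + I)) = 2*I*(I + I*(-17 + I)))
(-121*158)*n(-5) - W(P(-31, -20)) = -121*158*(-5) - 2*(4*(-20 - 31)**2/3)**2*(-16 + 4*(-20 - 31)**2/3) = -19118*(-5) - 2*((4/3)*(-51)**2)**2*(-16 + (4/3)*(-51)**2) = 95590 - 2*((4/3)*2601)**2*(-16 + (4/3)*2601) = 95590 - 2*3468**2*(-16 + 3468) = 95590 - 2*12027024*3452 = 95590 - 1*83034573696 = 95590 - 83034573696 = -83034478106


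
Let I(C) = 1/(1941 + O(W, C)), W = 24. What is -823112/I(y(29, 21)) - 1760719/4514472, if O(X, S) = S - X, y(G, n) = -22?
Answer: -7041660967417999/4514472 ≈ -1.5598e+9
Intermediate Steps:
I(C) = 1/(1917 + C) (I(C) = 1/(1941 + (C - 1*24)) = 1/(1941 + (C - 24)) = 1/(1941 + (-24 + C)) = 1/(1917 + C))
-823112/I(y(29, 21)) - 1760719/4514472 = -823112/(1/(1917 - 22)) - 1760719/4514472 = -823112/(1/1895) - 1760719*1/4514472 = -823112/1/1895 - 1760719/4514472 = -823112*1895 - 1760719/4514472 = -1559797240 - 1760719/4514472 = -7041660967417999/4514472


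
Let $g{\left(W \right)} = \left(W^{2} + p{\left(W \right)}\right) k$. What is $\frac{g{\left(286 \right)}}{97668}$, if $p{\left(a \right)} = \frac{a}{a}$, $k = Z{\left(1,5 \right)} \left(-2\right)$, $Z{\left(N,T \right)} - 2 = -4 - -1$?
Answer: $\frac{81797}{48834} \approx 1.675$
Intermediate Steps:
$Z{\left(N,T \right)} = -1$ ($Z{\left(N,T \right)} = 2 - 3 = -1$)
$k = 2$ ($k = \left(-1\right) \left(-2\right) = 2$)
$p{\left(a \right)} = 1$
$g{\left(W \right)} = 2 + 2 W^{2}$ ($g{\left(W \right)} = \left(W^{2} + 1\right) 2 = \left(1 + W^{2}\right) 2 = 2 + 2 W^{2}$)
$\frac{g{\left(286 \right)}}{97668} = \frac{2 + 2 \cdot 286^{2}}{97668} = \left(2 + 2 \cdot 81796\right) \frac{1}{97668} = \left(2 + 163592\right) \frac{1}{97668} = 163594 \cdot \frac{1}{97668} = \frac{81797}{48834}$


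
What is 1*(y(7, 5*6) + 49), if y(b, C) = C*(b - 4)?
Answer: 139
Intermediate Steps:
y(b, C) = C*(-4 + b)
1*(y(7, 5*6) + 49) = 1*((5*6)*(-4 + 7) + 49) = 1*(30*3 + 49) = 1*(90 + 49) = 1*139 = 139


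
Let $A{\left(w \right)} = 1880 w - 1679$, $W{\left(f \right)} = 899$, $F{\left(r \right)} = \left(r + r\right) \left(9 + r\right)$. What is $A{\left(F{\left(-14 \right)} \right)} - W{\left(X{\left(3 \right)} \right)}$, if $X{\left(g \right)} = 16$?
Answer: $260622$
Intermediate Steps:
$F{\left(r \right)} = 2 r \left(9 + r\right)$
$A{\left(w \right)} = -1679 + 1880 w$
$A{\left(F{\left(-14 \right)} \right)} - W{\left(X{\left(3 \right)} \right)} = \left(-1679 + 1880 \cdot 2 \left(-14\right) \left(9 - 14\right)\right) - 899 = \left(-1679 + 1880 \cdot 2 \left(-14\right) \left(-5\right)\right) - 899 = \left(-1679 + 1880 \cdot 140\right) - 899 = \left(-1679 + 263200\right) - 899 = 261521 - 899 = 260622$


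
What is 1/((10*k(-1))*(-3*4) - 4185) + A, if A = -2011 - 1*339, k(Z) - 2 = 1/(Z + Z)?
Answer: -10257751/4365 ≈ -2350.0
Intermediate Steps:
k(Z) = 2 + 1/(2*Z) (k(Z) = 2 + 1/(Z + Z) = 2 + 1/(2*Z))
A = -2350 (A = -2011 - 339 = -2350)
1/((10*k(-1))*(-3*4) - 4185) + A = 1/((10*(2 + (½)/(-1)))*(-3*4) - 4185) - 2350 = 1/((10*(2 + (½)*(-1)))*(-12) - 4185) - 2350 = 1/((10*(2 - ½))*(-12) - 4185) - 2350 = 1/((10*(3/2))*(-12) - 4185) - 2350 = 1/(15*(-12) - 4185) - 2350 = 1/(-180 - 4185) - 2350 = 1/(-4365) - 2350 = -1/4365 - 2350 = -10257751/4365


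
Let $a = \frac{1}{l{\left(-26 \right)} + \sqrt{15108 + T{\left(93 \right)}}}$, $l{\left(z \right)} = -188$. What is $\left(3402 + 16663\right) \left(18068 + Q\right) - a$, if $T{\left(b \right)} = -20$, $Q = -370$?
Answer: $\frac{1798278913727}{5064} + \frac{\sqrt{943}}{5064} \approx 3.5511 \cdot 10^{8}$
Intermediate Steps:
$a = \frac{1}{-188 + 4 \sqrt{943}}$ ($a = \frac{1}{-188 + \sqrt{15108 - 20}} = \frac{1}{-188 + \sqrt{15088}} = \frac{1}{-188 + 4 \sqrt{943}} \approx -0.015345$)
$\left(3402 + 16663\right) \left(18068 + Q\right) - a = \left(3402 + 16663\right) \left(18068 - 370\right) - \left(- \frac{47}{5064} - \frac{\sqrt{943}}{5064}\right) = 20065 \cdot 17698 + \left(\frac{47}{5064} + \frac{\sqrt{943}}{5064}\right) = 355110370 + \left(\frac{47}{5064} + \frac{\sqrt{943}}{5064}\right) = \frac{1798278913727}{5064} + \frac{\sqrt{943}}{5064}$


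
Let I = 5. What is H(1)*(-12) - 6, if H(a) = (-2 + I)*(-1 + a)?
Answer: -6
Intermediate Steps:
H(a) = -3 + 3*a (H(a) = (-2 + 5)*(-1 + a) = 3*(-1 + a) = -3 + 3*a)
H(1)*(-12) - 6 = (-3 + 3*1)*(-12) - 6 = (-3 + 3)*(-12) - 6 = 0*(-12) - 6 = 0 - 6 = -6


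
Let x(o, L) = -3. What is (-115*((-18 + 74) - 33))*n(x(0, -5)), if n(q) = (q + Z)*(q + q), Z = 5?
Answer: 31740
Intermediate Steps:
n(q) = 2*q*(5 + q) (n(q) = (q + 5)*(q + q) = (5 + q)*(2*q) = 2*q*(5 + q))
(-115*((-18 + 74) - 33))*n(x(0, -5)) = (-115*((-18 + 74) - 33))*(2*(-3)*(5 - 3)) = (-115*(56 - 33))*(2*(-3)*2) = -115*23*(-12) = -2645*(-12) = 31740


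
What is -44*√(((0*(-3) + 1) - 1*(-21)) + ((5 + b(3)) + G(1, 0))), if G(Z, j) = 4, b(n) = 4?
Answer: -44*√35 ≈ -260.31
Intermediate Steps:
-44*√(((0*(-3) + 1) - 1*(-21)) + ((5 + b(3)) + G(1, 0))) = -44*√(((0*(-3) + 1) - 1*(-21)) + ((5 + 4) + 4)) = -44*√(((0 + 1) + 21) + (9 + 4)) = -44*√((1 + 21) + 13) = -44*√(22 + 13) = -44*√35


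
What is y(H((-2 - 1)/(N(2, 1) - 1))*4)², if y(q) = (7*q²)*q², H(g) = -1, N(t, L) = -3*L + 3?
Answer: 3211264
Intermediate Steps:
N(t, L) = 3 - 3*L
y(q) = 7*q⁴
y(H((-2 - 1)/(N(2, 1) - 1))*4)² = (7*(-1*4)⁴)² = (7*(-4)⁴)² = (7*256)² = 1792² = 3211264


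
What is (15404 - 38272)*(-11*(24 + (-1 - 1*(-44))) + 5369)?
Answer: -105924576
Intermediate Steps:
(15404 - 38272)*(-11*(24 + (-1 - 1*(-44))) + 5369) = -22868*(-11*(24 + (-1 + 44)) + 5369) = -22868*(-11*(24 + 43) + 5369) = -22868*(-11*67 + 5369) = -22868*(-737 + 5369) = -22868*4632 = -105924576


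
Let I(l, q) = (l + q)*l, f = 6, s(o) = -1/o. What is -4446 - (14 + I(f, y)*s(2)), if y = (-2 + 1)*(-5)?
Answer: -4427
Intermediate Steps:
y = 5 (y = -1*(-5) = 5)
I(l, q) = l*(l + q)
-4446 - (14 + I(f, y)*s(2)) = -4446 - (14 + (6*(6 + 5))*(-1/2)) = -4446 - (14 + (6*11)*(-1*½)) = -4446 - (14 + 66*(-½)) = -4446 - (14 - 33) = -4446 - 1*(-19) = -4446 + 19 = -4427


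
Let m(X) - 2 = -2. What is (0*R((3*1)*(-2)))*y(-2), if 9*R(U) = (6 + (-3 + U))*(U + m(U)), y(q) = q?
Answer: 0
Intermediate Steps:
m(X) = 0 (m(X) = 2 - 2 = 0)
R(U) = U*(3 + U)/9 (R(U) = ((6 + (-3 + U))*(U + 0))/9 = ((3 + U)*U)/9 = (U*(3 + U))/9 = U*(3 + U)/9)
(0*R((3*1)*(-2)))*y(-2) = (0*(((3*1)*(-2))*(3 + (3*1)*(-2))/9))*(-2) = (0*((3*(-2))*(3 + 3*(-2))/9))*(-2) = (0*((⅑)*(-6)*(3 - 6)))*(-2) = (0*((⅑)*(-6)*(-3)))*(-2) = (0*2)*(-2) = 0*(-2) = 0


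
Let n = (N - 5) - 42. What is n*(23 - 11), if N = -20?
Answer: -804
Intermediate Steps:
n = -67 (n = (-20 - 5) - 42 = -25 - 42 = -67)
n*(23 - 11) = -67*(23 - 11) = -67*12 = -804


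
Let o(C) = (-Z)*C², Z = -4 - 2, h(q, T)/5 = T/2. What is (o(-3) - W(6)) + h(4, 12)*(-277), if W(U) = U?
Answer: -8262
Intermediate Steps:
h(q, T) = 5*T/2 (h(q, T) = 5*(T/2) = 5*T/2)
Z = -6
o(C) = 6*C² (o(C) = (-1*(-6))*C² = 6*C²)
(o(-3) - W(6)) + h(4, 12)*(-277) = (6*(-3)² - 1*6) + ((5/2)*12)*(-277) = (6*9 - 6) + 30*(-277) = (54 - 6) - 8310 = 48 - 8310 = -8262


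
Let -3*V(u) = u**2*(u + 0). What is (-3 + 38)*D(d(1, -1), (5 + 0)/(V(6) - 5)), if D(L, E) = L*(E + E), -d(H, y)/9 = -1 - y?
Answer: 0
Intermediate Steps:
d(H, y) = 9 + 9*y (d(H, y) = -9*(-1 - y) = 9 + 9*y)
V(u) = -u**3/3 (V(u) = -u**2*(u + 0)/3 = -u**2*u/3 = -u**3/3)
D(L, E) = 2*E*L (D(L, E) = L*(2*E) = 2*E*L)
(-3 + 38)*D(d(1, -1), (5 + 0)/(V(6) - 5)) = (-3 + 38)*(2*((5 + 0)/(-1/3*6**3 - 5))*(9 + 9*(-1))) = 35*(2*(5/(-1/3*216 - 5))*(9 - 9)) = 35*(2*(5/(-72 - 5))*0) = 35*(2*(5/(-77))*0) = 35*(2*(5*(-1/77))*0) = 35*(2*(-5/77)*0) = 35*0 = 0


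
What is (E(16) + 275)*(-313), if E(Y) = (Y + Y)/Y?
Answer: -86701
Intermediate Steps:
E(Y) = 2 (E(Y) = (2*Y)/Y = 2)
(E(16) + 275)*(-313) = (2 + 275)*(-313) = 277*(-313) = -86701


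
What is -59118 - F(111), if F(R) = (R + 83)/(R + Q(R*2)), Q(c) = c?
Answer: -19686488/333 ≈ -59119.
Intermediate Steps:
F(R) = (83 + R)/(3*R) (F(R) = (R + 83)/(R + R*2) = (83 + R)/(R + 2*R) = (83 + R)/((3*R)) = (83 + R)*(1/(3*R)) = (83 + R)/(3*R))
-59118 - F(111) = -59118 - (83 + 111)/(3*111) = -59118 - 194/(3*111) = -59118 - 1*194/333 = -59118 - 194/333 = -19686488/333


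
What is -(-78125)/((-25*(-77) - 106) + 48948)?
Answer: 78125/50767 ≈ 1.5389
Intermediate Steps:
-(-78125)/((-25*(-77) - 106) + 48948) = -(-78125)/((1925 - 106) + 48948) = -(-78125)/(1819 + 48948) = -(-78125)/50767 = -1*(-78125/50767) = 78125/50767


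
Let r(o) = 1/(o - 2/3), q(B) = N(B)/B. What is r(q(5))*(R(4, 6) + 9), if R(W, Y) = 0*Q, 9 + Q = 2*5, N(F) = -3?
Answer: -135/19 ≈ -7.1053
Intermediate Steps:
Q = 1 (Q = -9 + 2*5 = -9 + 10 = 1)
R(W, Y) = 0 (R(W, Y) = 0*1 = 0)
q(B) = -3/B
r(o) = 1/(-2/3 + o) (r(o) = 1/(o - 2*1/3) = 1/(o - 2/3) = 1/(-2/3 + o))
r(q(5))*(R(4, 6) + 9) = (3/(-2 + 3*(-3/5)))*(0 + 9) = (3/(-2 + 3*(-3*1/5)))*9 = (3/(-2 + 3*(-3/5)))*9 = (3/(-2 - 9/5))*9 = (3/(-19/5))*9 = (3*(-5/19))*9 = -15/19*9 = -135/19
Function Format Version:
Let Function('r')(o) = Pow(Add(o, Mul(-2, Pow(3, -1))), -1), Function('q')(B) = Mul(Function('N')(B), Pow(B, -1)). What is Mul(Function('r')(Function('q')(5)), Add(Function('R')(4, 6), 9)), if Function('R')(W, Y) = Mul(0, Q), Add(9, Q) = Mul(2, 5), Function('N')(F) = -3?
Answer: Rational(-135, 19) ≈ -7.1053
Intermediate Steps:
Q = 1 (Q = Add(-9, Mul(2, 5)) = Add(-9, 10) = 1)
Function('R')(W, Y) = 0 (Function('R')(W, Y) = Mul(0, 1) = 0)
Function('q')(B) = Mul(-3, Pow(B, -1))
Function('r')(o) = Pow(Add(Rational(-2, 3), o), -1) (Function('r')(o) = Pow(Add(o, Mul(-2, Rational(1, 3))), -1) = Pow(Add(o, Rational(-2, 3)), -1) = Pow(Add(Rational(-2, 3), o), -1))
Mul(Function('r')(Function('q')(5)), Add(Function('R')(4, 6), 9)) = Mul(Mul(3, Pow(Add(-2, Mul(3, Mul(-3, Pow(5, -1)))), -1)), Add(0, 9)) = Mul(Mul(3, Pow(Add(-2, Mul(3, Mul(-3, Rational(1, 5)))), -1)), 9) = Mul(Mul(3, Pow(Add(-2, Mul(3, Rational(-3, 5))), -1)), 9) = Mul(Mul(3, Pow(Add(-2, Rational(-9, 5)), -1)), 9) = Mul(Mul(3, Pow(Rational(-19, 5), -1)), 9) = Mul(Mul(3, Rational(-5, 19)), 9) = Mul(Rational(-15, 19), 9) = Rational(-135, 19)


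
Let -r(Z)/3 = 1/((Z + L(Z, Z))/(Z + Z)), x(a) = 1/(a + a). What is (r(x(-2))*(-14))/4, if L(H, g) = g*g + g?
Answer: 12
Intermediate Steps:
L(H, g) = g + g² (L(H, g) = g² + g = g + g²)
x(a) = 1/(2*a)
r(Z) = -6*Z/(Z + Z*(1 + Z)) (r(Z) = -3*(Z + Z)/(Z + Z*(1 + Z)) = -3*2*Z/(Z + Z*(1 + Z)) = -6*Z/(Z + Z*(1 + Z)))
(r(x(-2))*(-14))/4 = (-6/(2 + (½)/(-2))*(-14))/4 = (-6/(2 + (½)*(-½))*(-14))*(¼) = (-6/(2 - ¼)*(-14))*(¼) = (-6/7/4*(-14))*(¼) = (-6*4/7*(-14))*(¼) = -24/7*(-14)*(¼) = 48*(¼) = 12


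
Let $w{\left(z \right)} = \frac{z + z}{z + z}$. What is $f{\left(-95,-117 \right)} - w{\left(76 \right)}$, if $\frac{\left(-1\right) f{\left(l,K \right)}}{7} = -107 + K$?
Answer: $1567$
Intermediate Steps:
$f{\left(l,K \right)} = 749 - 7 K$ ($f{\left(l,K \right)} = - 7 \left(-107 + K\right) = 749 - 7 K$)
$w{\left(z \right)} = 1$ ($w{\left(z \right)} = \frac{2 z}{2 z} = 2 z \frac{1}{2 z} = 1$)
$f{\left(-95,-117 \right)} - w{\left(76 \right)} = \left(749 - -819\right) - 1 = \left(749 + 819\right) - 1 = 1568 - 1 = 1567$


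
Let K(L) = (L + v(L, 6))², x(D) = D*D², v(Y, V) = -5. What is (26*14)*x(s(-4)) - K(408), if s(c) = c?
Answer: -185705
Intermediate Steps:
x(D) = D³
K(L) = (-5 + L)² (K(L) = (L - 5)² = (-5 + L)²)
(26*14)*x(s(-4)) - K(408) = (26*14)*(-4)³ - (-5 + 408)² = 364*(-64) - 1*403² = -23296 - 1*162409 = -23296 - 162409 = -185705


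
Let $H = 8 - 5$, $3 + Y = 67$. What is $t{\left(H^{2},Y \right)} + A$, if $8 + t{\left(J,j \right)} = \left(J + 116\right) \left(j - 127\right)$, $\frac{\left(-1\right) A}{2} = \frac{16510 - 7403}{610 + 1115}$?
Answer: $- \frac{13616389}{1725} \approx -7893.6$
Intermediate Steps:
$Y = 64$ ($Y = -3 + 67 = 64$)
$H = 3$
$A = - \frac{18214}{1725}$ ($A = - 2 \frac{16510 - 7403}{610 + 1115} = - 2 \cdot \frac{9107}{1725} = - 2 \cdot 9107 \cdot \frac{1}{1725} = \left(-2\right) \frac{9107}{1725} = - \frac{18214}{1725} \approx -10.559$)
$t{\left(J,j \right)} = -8 + \left(-127 + j\right) \left(116 + J\right)$ ($t{\left(J,j \right)} = -8 + \left(J + 116\right) \left(j - 127\right) = -8 + \left(116 + J\right) \left(-127 + j\right) = -8 + \left(-127 + j\right) \left(116 + J\right)$)
$t{\left(H^{2},Y \right)} + A = \left(-14740 - 127 \cdot 3^{2} + 116 \cdot 64 + 3^{2} \cdot 64\right) - \frac{18214}{1725} = \left(-14740 - 1143 + 7424 + 9 \cdot 64\right) - \frac{18214}{1725} = \left(-14740 - 1143 + 7424 + 576\right) - \frac{18214}{1725} = -7883 - \frac{18214}{1725} = - \frac{13616389}{1725}$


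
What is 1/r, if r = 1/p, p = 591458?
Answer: 591458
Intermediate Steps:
r = 1/591458 ≈ 1.6907e-6
1/r = 1/(1/591458) = 591458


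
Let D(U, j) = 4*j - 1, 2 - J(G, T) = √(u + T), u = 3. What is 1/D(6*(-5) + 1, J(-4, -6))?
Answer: I/(4*√3 + 7*I) ≈ 0.072165 + 0.071425*I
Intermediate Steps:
J(G, T) = 2 - √(3 + T)
D(U, j) = -1 + 4*j
1/D(6*(-5) + 1, J(-4, -6)) = 1/(-1 + 4*(2 - √(3 - 6))) = 1/(-1 + 4*(2 - √(-3))) = 1/(-1 + 4*(2 - I*√3)) = 1/(-1 + (8 - 4*I*√3)) = 1/(7 - 4*I*√3)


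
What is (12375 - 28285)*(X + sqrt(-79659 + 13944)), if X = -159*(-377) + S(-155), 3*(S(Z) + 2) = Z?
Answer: -2858517880/3 - 15910*I*sqrt(65715) ≈ -9.5284e+8 - 4.0785e+6*I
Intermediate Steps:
S(Z) = -2 + Z/3
X = 179668/3 (X = -159*(-377) + (-2 + (1/3)*(-155)) = 59943 + (-2 - 155/3) = 59943 - 161/3 = 179668/3 ≈ 59889.)
(12375 - 28285)*(X + sqrt(-79659 + 13944)) = (12375 - 28285)*(179668/3 + sqrt(-79659 + 13944)) = -15910*(179668/3 + sqrt(-65715)) = -15910*(179668/3 + I*sqrt(65715)) = -2858517880/3 - 15910*I*sqrt(65715)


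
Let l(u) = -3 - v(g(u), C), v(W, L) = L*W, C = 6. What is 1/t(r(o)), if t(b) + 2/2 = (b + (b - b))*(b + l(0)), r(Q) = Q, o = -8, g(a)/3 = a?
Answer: 1/87 ≈ 0.011494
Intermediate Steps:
g(a) = 3*a
l(u) = -3 - 18*u (l(u) = -3 - 6*3*u = -3 - 18*u)
t(b) = -1 + b*(-3 + b) (t(b) = -1 + (b + (b - b))*(b + (-3 - 18*0)) = -1 + (b + 0)*(b + (-3 + 0)) = -1 + b*(b - 3) = -1 + b*(-3 + b))
1/t(r(o)) = 1/(-1 + (-8)² - 3*(-8)) = 1/(-1 + 64 + 24) = 1/87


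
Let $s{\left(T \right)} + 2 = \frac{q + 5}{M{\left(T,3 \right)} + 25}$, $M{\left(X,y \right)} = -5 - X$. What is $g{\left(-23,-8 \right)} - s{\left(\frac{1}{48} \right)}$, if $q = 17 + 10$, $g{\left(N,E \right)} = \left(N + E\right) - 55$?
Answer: $- \frac{82092}{959} \approx -85.602$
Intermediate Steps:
$g{\left(N,E \right)} = -55 + E + N$ ($g{\left(N,E \right)} = \left(E + N\right) - 55 = -55 + E + N$)
$q = 27$
$s{\left(T \right)} = -2 + \frac{32}{20 - T}$ ($s{\left(T \right)} = -2 + \frac{27 + 5}{\left(-5 - T\right) + 25} = -2 + \frac{32}{20 - T}$)
$g{\left(-23,-8 \right)} - s{\left(\frac{1}{48} \right)} = \left(-55 - 8 - 23\right) - \frac{2 \left(4 - \frac{1}{48}\right)}{-20 + \frac{1}{48}} = -86 - \frac{2 \left(4 - \frac{1}{48}\right)}{-20 + \frac{1}{48}} = -86 - \frac{2 \left(4 - \frac{1}{48}\right)}{- \frac{959}{48}} = -86 - 2 \left(- \frac{48}{959}\right) \frac{191}{48} = -86 - - \frac{382}{959} = -86 + \frac{382}{959} = - \frac{82092}{959}$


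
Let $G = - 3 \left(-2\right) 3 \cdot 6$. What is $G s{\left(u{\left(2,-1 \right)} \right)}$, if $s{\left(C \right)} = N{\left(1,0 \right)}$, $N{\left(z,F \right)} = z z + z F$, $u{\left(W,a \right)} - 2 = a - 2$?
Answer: $108$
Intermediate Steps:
$u{\left(W,a \right)} = a$ ($u{\left(W,a \right)} = 2 + \left(a - 2\right) = 2 + \left(-2 + a\right) = a$)
$G = 108$ ($G = - 3 \left(\left(-6\right) 6\right) = \left(-3\right) \left(-36\right) = 108$)
$N{\left(z,F \right)} = z^{2} + F z$
$s{\left(C \right)} = 1$ ($s{\left(C \right)} = 1 \left(0 + 1\right) = 1 \cdot 1 = 1$)
$G s{\left(u{\left(2,-1 \right)} \right)} = 108 \cdot 1 = 108$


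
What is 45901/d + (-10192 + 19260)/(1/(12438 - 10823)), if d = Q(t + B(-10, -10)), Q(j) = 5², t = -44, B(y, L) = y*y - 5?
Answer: 366166401/25 ≈ 1.4647e+7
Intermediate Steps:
B(y, L) = -5 + y² (B(y, L) = y² - 5 = -5 + y²)
Q(j) = 25
d = 25
45901/d + (-10192 + 19260)/(1/(12438 - 10823)) = 45901/25 + (-10192 + 19260)/(1/(12438 - 10823)) = 45901*(1/25) + 9068/(1/1615) = 45901/25 + 9068/(1/1615) = 45901/25 + 9068*1615 = 45901/25 + 14644820 = 366166401/25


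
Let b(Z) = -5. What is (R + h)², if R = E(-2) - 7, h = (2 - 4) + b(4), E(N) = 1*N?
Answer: 256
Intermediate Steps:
E(N) = N
h = -7 (h = (2 - 4) - 5 = -2 - 5 = -7)
R = -9 (R = -2 - 7 = -9)
(R + h)² = (-9 - 7)² = (-16)² = 256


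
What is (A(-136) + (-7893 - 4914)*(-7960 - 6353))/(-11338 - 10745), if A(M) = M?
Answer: -183306455/22083 ≈ -8300.8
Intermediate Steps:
(A(-136) + (-7893 - 4914)*(-7960 - 6353))/(-11338 - 10745) = (-136 + (-7893 - 4914)*(-7960 - 6353))/(-11338 - 10745) = (-136 - 12807*(-14313))/(-22083) = (-136 + 183306591)*(-1/22083) = 183306455*(-1/22083) = -183306455/22083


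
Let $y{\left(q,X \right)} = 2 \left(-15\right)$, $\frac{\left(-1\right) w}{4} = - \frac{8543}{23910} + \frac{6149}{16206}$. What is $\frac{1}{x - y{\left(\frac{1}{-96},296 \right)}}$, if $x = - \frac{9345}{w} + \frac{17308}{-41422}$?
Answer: $\frac{19732363828}{2083794841901723} \approx 9.4694 \cdot 10^{-6}$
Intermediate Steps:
$w = - \frac{952748}{10763485}$ ($w = - 4 \left(- \frac{8543}{23910} + \frac{6149}{16206}\right) = \left(-4\right) \frac{238187}{10763485} = - \frac{952748}{10763485} \approx -0.088517$)
$y{\left(q,X \right)} = -30$
$x = \frac{2083202870986883}{19732363828}$ ($x = - \frac{9345}{- \frac{952748}{10763485}} + \frac{17308}{-41422} = \left(-9345\right) \left(- \frac{10763485}{952748}\right) + 17308 \left(- \frac{1}{41422}\right) = \frac{100584767325}{952748} - \frac{8654}{20711} = \frac{2083202870986883}{19732363828} \approx 1.0557 \cdot 10^{5}$)
$\frac{1}{x - y{\left(\frac{1}{-96},296 \right)}} = \frac{1}{\frac{2083202870986883}{19732363828} - -30} = \frac{1}{\frac{2083202870986883}{19732363828} + 30} = \frac{1}{\frac{2083794841901723}{19732363828}} = \frac{19732363828}{2083794841901723}$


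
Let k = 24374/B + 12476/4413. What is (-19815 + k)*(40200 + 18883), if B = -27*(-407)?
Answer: -18919814369620669/16164819 ≈ -1.1704e+9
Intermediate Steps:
B = 10989
k = 81553742/16164819 (k = 24374/10989 + 12476/4413 = 81553742/16164819 ≈ 5.0451)
(-19815 + k)*(40200 + 18883) = (-19815 + 81553742/16164819)*(40200 + 18883) = -320224334743/16164819*59083 = -18919814369620669/16164819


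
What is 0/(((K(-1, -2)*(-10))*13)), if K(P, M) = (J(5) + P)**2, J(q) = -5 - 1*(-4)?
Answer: 0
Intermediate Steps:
J(q) = -1 (J(q) = -5 + 4 = -1)
K(P, M) = (-1 + P)**2
0/(((K(-1, -2)*(-10))*13)) = 0/((((-1 - 1)**2*(-10))*13)) = 0/((((-2)**2*(-10))*13)) = 0/(((4*(-10))*13)) = 0/((-40*13)) = 0/(-520) = 0*(-1/520) = 0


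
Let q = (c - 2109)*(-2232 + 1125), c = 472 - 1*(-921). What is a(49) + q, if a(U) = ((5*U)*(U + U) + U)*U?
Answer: 1971503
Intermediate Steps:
c = 1393 (c = 472 + 921 = 1393)
q = 792612 (q = (1393 - 2109)*(-2232 + 1125) = -716*(-1107) = 792612)
a(U) = U*(U + 10*U²) (a(U) = ((5*U)*(2*U) + U)*U = (10*U² + U)*U = (U + 10*U²)*U = U*(U + 10*U²))
a(49) + q = 49²*(1 + 10*49) + 792612 = 2401*(1 + 490) + 792612 = 2401*491 + 792612 = 1178891 + 792612 = 1971503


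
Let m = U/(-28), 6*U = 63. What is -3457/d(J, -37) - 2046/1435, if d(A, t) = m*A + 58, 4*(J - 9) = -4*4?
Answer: -40605014/644315 ≈ -63.020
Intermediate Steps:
U = 21/2 (U = (⅙)*63 = 21/2 ≈ 10.500)
J = 5 (J = 9 + (-4*4)/4 = 9 + (¼)*(-16) = 9 - 4 = 5)
m = -3/8 (m = (21/2)/(-28) = (21/2)*(-1/28) = -3/8 ≈ -0.37500)
d(A, t) = 58 - 3*A/8 (d(A, t) = -3*A/8 + 58 = 58 - 3*A/8)
-3457/d(J, -37) - 2046/1435 = -3457/(58 - 3/8*5) - 2046/1435 = -3457/(58 - 15/8) - 2046*1/1435 = -3457/449/8 - 2046/1435 = -3457*8/449 - 2046/1435 = -27656/449 - 2046/1435 = -40605014/644315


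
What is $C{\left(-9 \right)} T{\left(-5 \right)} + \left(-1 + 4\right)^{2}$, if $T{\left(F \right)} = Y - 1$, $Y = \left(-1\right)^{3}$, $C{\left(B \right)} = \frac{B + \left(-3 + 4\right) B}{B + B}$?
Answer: $7$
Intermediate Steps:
$C{\left(B \right)} = 1$ ($C{\left(B \right)} = \frac{B + 1 B}{2 B} = \left(B + B\right) \frac{1}{2 B} = 2 B \frac{1}{2 B} = 1$)
$Y = -1$
$T{\left(F \right)} = -2$ ($T{\left(F \right)} = -1 - 1 = -2$)
$C{\left(-9 \right)} T{\left(-5 \right)} + \left(-1 + 4\right)^{2} = 1 \left(-2\right) + \left(-1 + 4\right)^{2} = -2 + 3^{2} = -2 + 9 = 7$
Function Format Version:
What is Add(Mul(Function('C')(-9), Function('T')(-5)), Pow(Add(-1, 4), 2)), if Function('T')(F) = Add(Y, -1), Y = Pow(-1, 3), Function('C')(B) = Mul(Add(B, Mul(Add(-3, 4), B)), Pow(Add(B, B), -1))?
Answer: 7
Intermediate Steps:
Function('C')(B) = 1 (Function('C')(B) = Mul(Add(B, Mul(1, B)), Pow(Mul(2, B), -1)) = Mul(Add(B, B), Mul(Rational(1, 2), Pow(B, -1))) = Mul(Mul(2, B), Mul(Rational(1, 2), Pow(B, -1))) = 1)
Y = -1
Function('T')(F) = -2 (Function('T')(F) = Add(-1, -1) = -2)
Add(Mul(Function('C')(-9), Function('T')(-5)), Pow(Add(-1, 4), 2)) = Add(Mul(1, -2), Pow(Add(-1, 4), 2)) = Add(-2, Pow(3, 2)) = Add(-2, 9) = 7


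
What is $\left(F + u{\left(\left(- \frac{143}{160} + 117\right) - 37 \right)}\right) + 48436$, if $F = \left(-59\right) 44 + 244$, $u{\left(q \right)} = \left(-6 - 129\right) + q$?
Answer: $\frac{7364497}{160} \approx 46028.0$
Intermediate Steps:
$u{\left(q \right)} = -135 + q$
$F = -2352$ ($F = -2596 + 244 = -2352$)
$\left(F + u{\left(\left(- \frac{143}{160} + 117\right) - 37 \right)}\right) + 48436 = \left(-2352 + \left(-135 + \left(\left(- \frac{143}{160} + 117\right) - 37\right)\right)\right) + 48436 = \left(-2352 + \left(-135 + \left(\frac{18577}{160} - 37\right)\right)\right) + 48436 = \left(-2352 + \left(-135 + \frac{12657}{160}\right)\right) + 48436 = \left(-2352 - \frac{8943}{160}\right) + 48436 = - \frac{385263}{160} + 48436 = \frac{7364497}{160}$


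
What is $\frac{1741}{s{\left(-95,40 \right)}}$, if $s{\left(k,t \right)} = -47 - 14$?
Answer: $- \frac{1741}{61} \approx -28.541$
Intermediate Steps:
$s{\left(k,t \right)} = -61$ ($s{\left(k,t \right)} = -47 - 14 = -61$)
$\frac{1741}{s{\left(-95,40 \right)}} = \frac{1741}{-61} = 1741 \left(- \frac{1}{61}\right) = - \frac{1741}{61}$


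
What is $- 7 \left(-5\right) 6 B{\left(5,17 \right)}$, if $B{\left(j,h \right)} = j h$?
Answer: $17850$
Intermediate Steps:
$B{\left(j,h \right)} = h j$
$- 7 \left(-5\right) 6 B{\left(5,17 \right)} = - 7 \left(-5\right) 6 \cdot 17 \cdot 5 = - 7 \left(\left(-30\right) 85\right) = \left(-7\right) \left(-2550\right) = 17850$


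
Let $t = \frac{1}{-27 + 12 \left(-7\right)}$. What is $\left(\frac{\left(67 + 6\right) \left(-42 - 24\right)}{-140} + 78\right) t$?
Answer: $- \frac{2623}{2590} \approx -1.0127$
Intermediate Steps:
$t = - \frac{1}{111}$ ($t = \frac{1}{-27 - 84} = \frac{1}{-111} = - \frac{1}{111} \approx -0.009009$)
$\left(\frac{\left(67 + 6\right) \left(-42 - 24\right)}{-140} + 78\right) t = \left(\frac{\left(67 + 6\right) \left(-42 - 24\right)}{-140} + 78\right) \left(- \frac{1}{111}\right) = \left(73 \left(-66\right) \left(- \frac{1}{140}\right) + 78\right) \left(- \frac{1}{111}\right) = \left(\left(-4818\right) \left(- \frac{1}{140}\right) + 78\right) \left(- \frac{1}{111}\right) = \left(\frac{2409}{70} + 78\right) \left(- \frac{1}{111}\right) = \frac{7869}{70} \left(- \frac{1}{111}\right) = - \frac{2623}{2590}$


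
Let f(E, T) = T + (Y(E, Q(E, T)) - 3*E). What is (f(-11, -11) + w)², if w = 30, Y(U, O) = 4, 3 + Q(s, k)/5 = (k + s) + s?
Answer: 3136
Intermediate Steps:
Q(s, k) = -15 + 5*k + 10*s (Q(s, k) = -15 + 5*((k + s) + s) = -15 + 5*(k + 2*s) = -15 + (5*k + 10*s) = -15 + 5*k + 10*s)
f(E, T) = 4 + T - 3*E (f(E, T) = T + (4 - 3*E) = 4 + T - 3*E)
(f(-11, -11) + w)² = ((4 - 11 - 3*(-11)) + 30)² = ((4 - 11 + 33) + 30)² = (26 + 30)² = 56² = 3136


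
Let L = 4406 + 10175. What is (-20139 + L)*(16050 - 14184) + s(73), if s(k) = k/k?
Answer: -10371227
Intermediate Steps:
L = 14581
s(k) = 1
(-20139 + L)*(16050 - 14184) + s(73) = (-20139 + 14581)*(16050 - 14184) + 1 = -5558*1866 + 1 = -10371228 + 1 = -10371227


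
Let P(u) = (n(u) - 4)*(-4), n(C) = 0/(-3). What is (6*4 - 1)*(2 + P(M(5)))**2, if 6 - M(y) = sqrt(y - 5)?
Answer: 7452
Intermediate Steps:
n(C) = 0 (n(C) = 0*(-1/3) = 0)
M(y) = 6 - sqrt(-5 + y) (M(y) = 6 - sqrt(y - 5) = 6 - sqrt(-5 + y))
P(u) = 16 (P(u) = (0 - 4)*(-4) = -4*(-4) = 16)
(6*4 - 1)*(2 + P(M(5)))**2 = (6*4 - 1)*(2 + 16)**2 = (24 - 1)*18**2 = 23*324 = 7452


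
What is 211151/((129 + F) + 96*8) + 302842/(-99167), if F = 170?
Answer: 20616078803/105811189 ≈ 194.84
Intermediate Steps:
211151/((129 + F) + 96*8) + 302842/(-99167) = 211151/((129 + 170) + 96*8) + 302842/(-99167) = 211151/(299 + 768) + 302842*(-1/99167) = 211151/1067 - 302842/99167 = 20616078803/105811189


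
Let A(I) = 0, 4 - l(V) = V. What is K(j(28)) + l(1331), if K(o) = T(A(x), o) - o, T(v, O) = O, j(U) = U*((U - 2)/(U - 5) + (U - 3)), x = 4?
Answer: -1327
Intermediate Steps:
l(V) = 4 - V
j(U) = U*(-3 + U + (-2 + U)/(-5 + U)) (j(U) = U*((-2 + U)/(-5 + U) + (-3 + U)) = U*(-3 + U + (-2 + U)/(-5 + U)))
K(o) = 0 (K(o) = o - o = 0)
K(j(28)) + l(1331) = 0 + (4 - 1*1331) = 0 + (4 - 1331) = 0 - 1327 = -1327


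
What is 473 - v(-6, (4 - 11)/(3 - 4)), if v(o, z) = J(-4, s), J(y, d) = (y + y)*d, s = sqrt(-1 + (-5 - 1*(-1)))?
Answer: 473 + 8*I*sqrt(5) ≈ 473.0 + 17.889*I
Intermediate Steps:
s = I*sqrt(5) (s = sqrt(-1 + (-5 + 1)) = sqrt(-1 - 4) = sqrt(-5) = I*sqrt(5) ≈ 2.2361*I)
J(y, d) = 2*d*y (J(y, d) = (2*y)*d = 2*d*y)
v(o, z) = -8*I*sqrt(5) (v(o, z) = 2*(I*sqrt(5))*(-4) = -8*I*sqrt(5))
473 - v(-6, (4 - 11)/(3 - 4)) = 473 - (-8)*I*sqrt(5) = 473 + 8*I*sqrt(5)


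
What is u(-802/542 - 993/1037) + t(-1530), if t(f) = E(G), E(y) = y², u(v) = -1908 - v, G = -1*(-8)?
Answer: -517528848/281027 ≈ -1841.6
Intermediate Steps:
G = 8
t(f) = 64 (t(f) = 8² = 64)
u(-802/542 - 993/1037) + t(-1530) = (-1908 - (-802/542 - 993/1037)) + 64 = (-1908 - (-802*1/542 - 993*1/1037)) + 64 = (-1908 - (-401/271 - 993/1037)) + 64 = (-1908 - 1*(-684940/281027)) + 64 = (-1908 + 684940/281027) + 64 = -535514576/281027 + 64 = -517528848/281027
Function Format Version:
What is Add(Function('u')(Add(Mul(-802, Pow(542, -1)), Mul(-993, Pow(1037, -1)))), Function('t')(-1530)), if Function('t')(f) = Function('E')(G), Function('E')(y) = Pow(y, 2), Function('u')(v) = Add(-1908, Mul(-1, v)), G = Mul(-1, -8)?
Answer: Rational(-517528848, 281027) ≈ -1841.6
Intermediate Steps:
G = 8
Function('t')(f) = 64 (Function('t')(f) = Pow(8, 2) = 64)
Add(Function('u')(Add(Mul(-802, Pow(542, -1)), Mul(-993, Pow(1037, -1)))), Function('t')(-1530)) = Add(Add(-1908, Mul(-1, Add(Mul(-802, Pow(542, -1)), Mul(-993, Pow(1037, -1))))), 64) = Add(Add(-1908, Mul(-1, Add(Mul(-802, Rational(1, 542)), Mul(-993, Rational(1, 1037))))), 64) = Add(Add(-1908, Mul(-1, Add(Rational(-401, 271), Rational(-993, 1037)))), 64) = Add(Add(-1908, Mul(-1, Rational(-684940, 281027))), 64) = Add(Add(-1908, Rational(684940, 281027)), 64) = Add(Rational(-535514576, 281027), 64) = Rational(-517528848, 281027)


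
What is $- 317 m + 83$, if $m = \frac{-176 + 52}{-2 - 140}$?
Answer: $- \frac{13761}{71} \approx -193.82$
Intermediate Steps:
$m = \frac{62}{71}$ ($m = - \frac{124}{-142} = \left(-124\right) \left(- \frac{1}{142}\right) = \frac{62}{71} \approx 0.87324$)
$- 317 m + 83 = \left(-317\right) \frac{62}{71} + 83 = - \frac{19654}{71} + 83 = - \frac{13761}{71}$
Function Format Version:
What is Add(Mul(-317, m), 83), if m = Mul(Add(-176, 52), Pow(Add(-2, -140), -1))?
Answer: Rational(-13761, 71) ≈ -193.82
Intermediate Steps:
m = Rational(62, 71) (m = Mul(-124, Pow(-142, -1)) = Mul(-124, Rational(-1, 142)) = Rational(62, 71) ≈ 0.87324)
Add(Mul(-317, m), 83) = Add(Mul(-317, Rational(62, 71)), 83) = Add(Rational(-19654, 71), 83) = Rational(-13761, 71)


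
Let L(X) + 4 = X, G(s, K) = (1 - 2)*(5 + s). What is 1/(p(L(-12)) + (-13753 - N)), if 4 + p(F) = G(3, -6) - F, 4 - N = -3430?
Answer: -1/17183 ≈ -5.8197e-5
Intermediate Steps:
N = 3434 (N = 4 - 1*(-3430) = 4 + 3430 = 3434)
G(s, K) = -5 - s (G(s, K) = -(5 + s) = -5 - s)
L(X) = -4 + X
p(F) = -12 - F (p(F) = -4 + ((-5 - 1*3) - F) = -4 + ((-5 - 3) - F) = -4 + (-8 - F) = -12 - F)
1/(p(L(-12)) + (-13753 - N)) = 1/((-12 - (-4 - 12)) + (-13753 - 1*3434)) = 1/((-12 - 1*(-16)) + (-13753 - 3434)) = 1/((-12 + 16) - 17187) = 1/(4 - 17187) = 1/(-17183) = -1/17183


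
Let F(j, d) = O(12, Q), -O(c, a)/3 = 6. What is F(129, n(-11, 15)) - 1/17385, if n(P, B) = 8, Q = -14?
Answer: -312931/17385 ≈ -18.000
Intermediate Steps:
O(c, a) = -18 (O(c, a) = -3*6 = -18)
F(j, d) = -18
F(129, n(-11, 15)) - 1/17385 = -18 - 1/17385 = -312931/17385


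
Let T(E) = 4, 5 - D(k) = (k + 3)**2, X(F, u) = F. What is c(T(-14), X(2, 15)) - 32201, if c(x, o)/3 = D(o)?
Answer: -32261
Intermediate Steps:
D(k) = 5 - (3 + k)**2 (D(k) = 5 - (k + 3)**2 = 5 - (3 + k)**2)
c(x, o) = 15 - 3*(3 + o)**2 (c(x, o) = 3*(5 - (3 + o)**2) = 15 - 3*(3 + o)**2)
c(T(-14), X(2, 15)) - 32201 = (15 - 3*(3 + 2)**2) - 32201 = (15 - 3*5**2) - 32201 = (15 - 3*25) - 32201 = (15 - 75) - 32201 = -60 - 32201 = -32261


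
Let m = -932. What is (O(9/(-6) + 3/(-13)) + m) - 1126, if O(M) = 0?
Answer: -2058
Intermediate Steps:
(O(9/(-6) + 3/(-13)) + m) - 1126 = (0 - 932) - 1126 = -932 - 1126 = -2058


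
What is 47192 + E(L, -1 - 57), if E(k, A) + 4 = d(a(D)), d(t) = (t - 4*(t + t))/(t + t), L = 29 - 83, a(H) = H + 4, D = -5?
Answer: 94369/2 ≈ 47185.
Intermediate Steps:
a(H) = 4 + H
L = -54
d(t) = -7/2 (d(t) = (t - 8*t)/((2*t)) = (t - 8*t)*(1/(2*t)) = (-7*t)*(1/(2*t)) = -7/2)
E(k, A) = -15/2 (E(k, A) = -4 - 7/2 = -15/2)
47192 + E(L, -1 - 57) = 47192 - 15/2 = 94369/2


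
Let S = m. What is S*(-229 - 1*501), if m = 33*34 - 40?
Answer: -789860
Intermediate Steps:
m = 1082 (m = 1122 - 40 = 1082)
S = 1082
S*(-229 - 1*501) = 1082*(-229 - 1*501) = 1082*(-229 - 501) = 1082*(-730) = -789860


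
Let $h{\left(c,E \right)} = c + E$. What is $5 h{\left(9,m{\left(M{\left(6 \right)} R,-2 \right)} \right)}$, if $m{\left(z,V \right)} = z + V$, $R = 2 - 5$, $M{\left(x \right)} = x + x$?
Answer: $-145$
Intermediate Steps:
$M{\left(x \right)} = 2 x$
$R = -3$
$m{\left(z,V \right)} = V + z$
$h{\left(c,E \right)} = E + c$
$5 h{\left(9,m{\left(M{\left(6 \right)} R,-2 \right)} \right)} = 5 \left(\left(-2 + 2 \cdot 6 \left(-3\right)\right) + 9\right) = 5 \left(\left(-2 + 12 \left(-3\right)\right) + 9\right) = 5 \left(\left(-2 - 36\right) + 9\right) = 5 \left(-38 + 9\right) = 5 \left(-29\right) = -145$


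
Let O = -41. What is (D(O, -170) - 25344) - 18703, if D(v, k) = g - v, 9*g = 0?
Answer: -44006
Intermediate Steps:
g = 0 (g = (⅑)*0 = 0)
D(v, k) = -v (D(v, k) = 0 - v = -v)
(D(O, -170) - 25344) - 18703 = (-1*(-41) - 25344) - 18703 = (41 - 25344) - 18703 = -25303 - 18703 = -44006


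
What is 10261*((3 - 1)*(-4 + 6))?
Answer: 41044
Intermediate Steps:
10261*((3 - 1)*(-4 + 6)) = 10261*(2*2) = 10261*4 = 41044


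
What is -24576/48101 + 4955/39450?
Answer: -146236549/379516890 ≈ -0.38532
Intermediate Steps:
-24576/48101 + 4955/39450 = -24576*1/48101 + 4955*(1/39450) = -24576/48101 + 991/7890 = -146236549/379516890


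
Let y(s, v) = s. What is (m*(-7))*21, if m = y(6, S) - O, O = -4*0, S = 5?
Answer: -882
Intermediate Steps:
O = 0
m = 6 (m = 6 - 1*0 = 6 + 0 = 6)
(m*(-7))*21 = (6*(-7))*21 = -42*21 = -882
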